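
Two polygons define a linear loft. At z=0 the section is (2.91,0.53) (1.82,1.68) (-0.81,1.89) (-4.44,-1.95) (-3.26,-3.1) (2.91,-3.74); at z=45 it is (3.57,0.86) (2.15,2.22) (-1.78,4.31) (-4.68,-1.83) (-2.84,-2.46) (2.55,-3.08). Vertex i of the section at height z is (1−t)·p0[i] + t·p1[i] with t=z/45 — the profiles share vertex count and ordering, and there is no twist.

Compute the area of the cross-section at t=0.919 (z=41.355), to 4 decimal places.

Area at t=0.919: 37.8482

Cross-section at t=0.919: each vertex is (1-t)·p0[i] + t·p1[i].
  v1: (1-0.919)·(2.91,0.53) + 0.919·(3.57,0.86) = (3.5165,0.8333)
  v2: (1-0.919)·(1.82,1.68) + 0.919·(2.15,2.22) = (2.1233,2.1763)
  v3: (1-0.919)·(-0.81,1.89) + 0.919·(-1.78,4.31) = (-1.7014,4.1140)
  v4: (1-0.919)·(-4.44,-1.95) + 0.919·(-4.68,-1.83) = (-4.6606,-1.8397)
  v5: (1-0.919)·(-3.26,-3.1) + 0.919·(-2.84,-2.46) = (-2.8740,-2.5118)
  v6: (1-0.919)·(2.91,-3.74) + 0.919·(2.55,-3.08) = (2.5792,-3.1335)
Shoelace sum Σ(x_i·y_{i+1} − x_{i+1}·y_i):
  i=1: 3.5165·2.1763 − 2.1233·0.8333 = +5.8836 (running +5.8836)
  i=2: 2.1233·4.1140 − -1.7014·2.1763 = +12.4378 (running +18.3215)
  i=3: -1.7014·-1.8397 − -4.6606·4.1140 = +22.3036 (running +40.6251)
  i=4: -4.6606·-2.5118 − -2.8740·-1.8397 = +6.4192 (running +47.0443)
  i=5: -2.8740·-3.1335 − 2.5792·-2.5118 = +15.4841 (running +62.5284)
  i=6: 2.5792·0.8333 − 3.5165·-3.1335 = +13.1681 (running +75.6964)
Area = |Σ|/2 = |75.6964|/2 = 37.8482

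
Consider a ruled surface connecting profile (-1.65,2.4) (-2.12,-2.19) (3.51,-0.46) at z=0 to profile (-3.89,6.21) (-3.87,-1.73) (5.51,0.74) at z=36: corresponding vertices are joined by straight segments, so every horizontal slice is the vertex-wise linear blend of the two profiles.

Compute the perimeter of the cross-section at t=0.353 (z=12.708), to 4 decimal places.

Cross-section at t=0.353: each vertex is (1-t)·p0[i] + t·p1[i].
  v1: (1-0.353)·(-1.65,2.4) + 0.353·(-3.89,6.21) = (-2.4407,3.7449)
  v2: (1-0.353)·(-2.12,-2.19) + 0.353·(-3.87,-1.73) = (-2.7378,-2.0276)
  v3: (1-0.353)·(3.51,-0.46) + 0.353·(5.51,0.74) = (4.2160,-0.0364)
Perimeter = Σ |v_{i+1} − v_i|:
  edge 1→2: √(-0.2970² + -5.7725²) = 5.7802 (running 5.7802)
  edge 2→3: √(6.9537² + 1.9912²) = 7.2332 (running 13.0134)
  edge 3→1: √(-6.6567² + 3.7813²) = 7.6557 (running 20.6692)
Perimeter = 20.6692

Perimeter at t=0.353: 20.6692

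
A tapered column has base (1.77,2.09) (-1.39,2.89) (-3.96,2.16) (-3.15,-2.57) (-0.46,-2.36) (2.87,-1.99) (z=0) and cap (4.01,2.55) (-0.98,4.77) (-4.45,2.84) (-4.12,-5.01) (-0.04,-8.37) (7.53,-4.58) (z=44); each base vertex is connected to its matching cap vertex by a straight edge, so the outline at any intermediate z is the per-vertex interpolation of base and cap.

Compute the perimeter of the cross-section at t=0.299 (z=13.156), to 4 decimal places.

Cross-section at t=0.299: each vertex is (1-t)·p0[i] + t·p1[i].
  v1: (1-0.299)·(1.77,2.09) + 0.299·(4.01,2.55) = (2.4398,2.2275)
  v2: (1-0.299)·(-1.39,2.89) + 0.299·(-0.98,4.77) = (-1.2674,3.4521)
  v3: (1-0.299)·(-3.96,2.16) + 0.299·(-4.45,2.84) = (-4.1065,2.3633)
  v4: (1-0.299)·(-3.15,-2.57) + 0.299·(-4.12,-5.01) = (-3.4400,-3.2996)
  v5: (1-0.299)·(-0.46,-2.36) + 0.299·(-0.04,-8.37) = (-0.3344,-4.1570)
  v6: (1-0.299)·(2.87,-1.99) + 0.299·(7.53,-4.58) = (4.2633,-2.7644)
Perimeter = Σ |v_{i+1} − v_i|:
  edge 1→2: √(-3.7072² + 1.2246²) = 3.9042 (running 3.9042)
  edge 2→3: √(-2.8391² + -1.0888²) = 3.0407 (running 6.9449)
  edge 3→4: √(0.6665² + -5.6629²) = 5.7020 (running 12.6469)
  edge 4→5: √(3.1056² + -0.8574²) = 3.2218 (running 15.8687)
  edge 5→6: √(4.5978² + 1.3926²) = 4.8040 (running 20.6727)
  edge 6→1: √(-1.8236² + 4.9919²) = 5.3146 (running 25.9873)
Perimeter = 25.9873

Perimeter at t=0.299: 25.9873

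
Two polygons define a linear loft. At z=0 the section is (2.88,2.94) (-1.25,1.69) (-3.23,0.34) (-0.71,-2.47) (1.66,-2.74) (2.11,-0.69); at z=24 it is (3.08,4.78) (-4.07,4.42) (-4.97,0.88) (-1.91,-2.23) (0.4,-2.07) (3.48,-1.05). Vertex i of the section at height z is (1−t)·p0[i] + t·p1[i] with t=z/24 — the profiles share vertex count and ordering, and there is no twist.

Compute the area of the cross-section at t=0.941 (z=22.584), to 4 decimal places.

Cross-section at t=0.941: each vertex is (1-t)·p0[i] + t·p1[i].
  v1: (1-0.941)·(2.88,2.94) + 0.941·(3.08,4.78) = (3.0682,4.6714)
  v2: (1-0.941)·(-1.25,1.69) + 0.941·(-4.07,4.42) = (-3.9036,4.2589)
  v3: (1-0.941)·(-3.23,0.34) + 0.941·(-4.97,0.88) = (-4.8673,0.8481)
  v4: (1-0.941)·(-0.71,-2.47) + 0.941·(-1.91,-2.23) = (-1.8392,-2.2442)
  v5: (1-0.941)·(1.66,-2.74) + 0.941·(0.4,-2.07) = (0.4743,-2.1095)
  v6: (1-0.941)·(2.11,-0.69) + 0.941·(3.48,-1.05) = (3.3992,-1.0288)
Shoelace sum Σ(x_i·y_{i+1} − x_{i+1}·y_i):
  i=1: 3.0682·4.2589 − -3.9036·4.6714 = +31.3028 (running +31.3028)
  i=2: -3.9036·0.8481 − -4.8673·4.2589 = +17.4188 (running +48.7216)
  i=3: -4.8673·-2.2442 − -1.8392·0.8481 = +12.4830 (running +61.2046)
  i=4: -1.8392·-2.1095 − 0.4743·-2.2442 = +4.9443 (running +66.1490)
  i=5: 0.4743·-1.0288 − 3.3992·-2.1095 = +6.6827 (running +72.8316)
  i=6: 3.3992·4.6714 − 3.0682·-1.0288 = +19.0355 (running +91.8671)
Area = |Σ|/2 = |91.8671|/2 = 45.9335

Area at t=0.941: 45.9335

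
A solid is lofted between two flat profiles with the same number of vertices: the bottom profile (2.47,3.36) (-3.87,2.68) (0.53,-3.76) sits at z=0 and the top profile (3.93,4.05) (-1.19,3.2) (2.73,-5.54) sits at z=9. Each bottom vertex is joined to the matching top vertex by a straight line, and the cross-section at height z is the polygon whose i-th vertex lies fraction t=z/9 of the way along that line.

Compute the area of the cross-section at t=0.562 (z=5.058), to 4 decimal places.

Area at t=0.562: 23.4630

Cross-section at t=0.562: each vertex is (1-t)·p0[i] + t·p1[i].
  v1: (1-0.562)·(2.47,3.36) + 0.562·(3.93,4.05) = (3.2905,3.7478)
  v2: (1-0.562)·(-3.87,2.68) + 0.562·(-1.19,3.2) = (-2.3638,2.9722)
  v3: (1-0.562)·(0.53,-3.76) + 0.562·(2.73,-5.54) = (1.7664,-4.7604)
Shoelace sum Σ(x_i·y_{i+1} − x_{i+1}·y_i):
  i=1: 3.2905·2.9722 − -2.3638·3.7478 = +18.6394 (running +18.6394)
  i=2: -2.3638·-4.7604 − 1.7664·2.9722 = +6.0026 (running +24.6419)
  i=3: 1.7664·3.7478 − 3.2905·-4.7604 = +22.2841 (running +46.9261)
Area = |Σ|/2 = |46.9261|/2 = 23.4630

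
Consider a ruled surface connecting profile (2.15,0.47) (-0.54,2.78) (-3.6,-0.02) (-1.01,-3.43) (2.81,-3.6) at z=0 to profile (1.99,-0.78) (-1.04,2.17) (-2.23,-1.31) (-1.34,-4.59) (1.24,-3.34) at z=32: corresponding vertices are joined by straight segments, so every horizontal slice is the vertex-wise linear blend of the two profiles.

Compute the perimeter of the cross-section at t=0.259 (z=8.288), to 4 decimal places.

Cross-section at t=0.259: each vertex is (1-t)·p0[i] + t·p1[i].
  v1: (1-0.259)·(2.15,0.47) + 0.259·(1.99,-0.78) = (2.1086,0.1462)
  v2: (1-0.259)·(-0.54,2.78) + 0.259·(-1.04,2.17) = (-0.6695,2.6220)
  v3: (1-0.259)·(-3.6,-0.02) + 0.259·(-2.23,-1.31) = (-3.2452,-0.3541)
  v4: (1-0.259)·(-1.01,-3.43) + 0.259·(-1.34,-4.59) = (-1.0955,-3.7304)
  v5: (1-0.259)·(2.81,-3.6) + 0.259·(1.24,-3.34) = (2.4034,-3.5327)
Perimeter = Σ |v_{i+1} − v_i|:
  edge 1→2: √(-2.7781² + 2.4758²) = 3.7212 (running 3.7212)
  edge 2→3: √(-2.5757² + -2.9761²) = 3.9359 (running 7.6571)
  edge 3→4: √(2.1497² + -3.3763²) = 4.0026 (running 11.6597)
  edge 4→5: √(3.4988² + 0.1978²) = 3.5044 (running 15.1641)
  edge 5→1: √(-0.2948² + 3.6789²) = 3.6907 (running 18.8548)
Perimeter = 18.8548

Perimeter at t=0.259: 18.8548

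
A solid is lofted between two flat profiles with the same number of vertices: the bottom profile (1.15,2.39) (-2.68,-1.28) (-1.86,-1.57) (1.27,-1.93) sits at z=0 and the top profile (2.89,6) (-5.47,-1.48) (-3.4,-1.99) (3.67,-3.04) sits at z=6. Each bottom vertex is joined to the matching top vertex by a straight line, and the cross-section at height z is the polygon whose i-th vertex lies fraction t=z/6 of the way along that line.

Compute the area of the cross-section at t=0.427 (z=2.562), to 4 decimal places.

Area at t=0.427: 19.8046

Cross-section at t=0.427: each vertex is (1-t)·p0[i] + t·p1[i].
  v1: (1-0.427)·(1.15,2.39) + 0.427·(2.89,6) = (1.8930,3.9315)
  v2: (1-0.427)·(-2.68,-1.28) + 0.427·(-5.47,-1.48) = (-3.8713,-1.3654)
  v3: (1-0.427)·(-1.86,-1.57) + 0.427·(-3.4,-1.99) = (-2.5176,-1.7493)
  v4: (1-0.427)·(1.27,-1.93) + 0.427·(3.67,-3.04) = (2.2948,-2.4040)
Shoelace sum Σ(x_i·y_{i+1} − x_{i+1}·y_i):
  i=1: 1.8930·-1.3654 − -3.8713·3.9315 = +12.6353 (running +12.6353)
  i=2: -3.8713·-1.7493 − -2.5176·-1.3654 = +3.3348 (running +15.9701)
  i=3: -2.5176·-2.4040 − 2.2948·-1.7493 = +10.0666 (running +26.0367)
  i=4: 2.2948·3.9315 − 1.8930·-2.4040 = +13.5726 (running +39.6093)
Area = |Σ|/2 = |39.6093|/2 = 19.8046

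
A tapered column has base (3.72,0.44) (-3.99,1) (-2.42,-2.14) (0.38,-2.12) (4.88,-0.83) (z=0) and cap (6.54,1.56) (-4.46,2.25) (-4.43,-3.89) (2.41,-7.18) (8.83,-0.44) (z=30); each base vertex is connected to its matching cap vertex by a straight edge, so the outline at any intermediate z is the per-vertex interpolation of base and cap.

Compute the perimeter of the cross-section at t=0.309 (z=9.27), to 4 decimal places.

Cross-section at t=0.309: each vertex is (1-t)·p0[i] + t·p1[i].
  v1: (1-0.309)·(3.72,0.44) + 0.309·(6.54,1.56) = (4.5914,0.7861)
  v2: (1-0.309)·(-3.99,1) + 0.309·(-4.46,2.25) = (-4.1352,1.3862)
  v3: (1-0.309)·(-2.42,-2.14) + 0.309·(-4.43,-3.89) = (-3.0411,-2.6808)
  v4: (1-0.309)·(0.38,-2.12) + 0.309·(2.41,-7.18) = (1.0073,-3.6835)
  v5: (1-0.309)·(4.88,-0.83) + 0.309·(8.83,-0.44) = (6.1006,-0.7095)
Perimeter = Σ |v_{i+1} − v_i|:
  edge 1→2: √(-8.7266² + 0.6002²) = 8.7472 (running 8.7472)
  edge 2→3: √(1.0941² + -4.0670²) = 4.2116 (running 12.9588)
  edge 3→4: √(4.0484² + -1.0028²) = 4.1707 (running 17.1295)
  edge 4→5: √(5.0933² + 2.9741²) = 5.8980 (running 23.0275)
  edge 5→1: √(-1.5092² + 1.4956²) = 2.1247 (running 25.1522)
Perimeter = 25.1522

Perimeter at t=0.309: 25.1522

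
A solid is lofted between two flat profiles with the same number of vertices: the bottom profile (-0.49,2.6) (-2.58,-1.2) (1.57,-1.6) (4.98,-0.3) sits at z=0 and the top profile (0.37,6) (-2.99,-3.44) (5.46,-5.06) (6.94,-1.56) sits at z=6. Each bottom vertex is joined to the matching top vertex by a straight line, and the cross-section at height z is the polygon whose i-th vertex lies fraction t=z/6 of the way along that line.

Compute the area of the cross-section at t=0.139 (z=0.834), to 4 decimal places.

Cross-section at t=0.139: each vertex is (1-t)·p0[i] + t·p1[i].
  v1: (1-0.139)·(-0.49,2.6) + 0.139·(0.37,6) = (-0.3705,3.0726)
  v2: (1-0.139)·(-2.58,-1.2) + 0.139·(-2.99,-3.44) = (-2.6370,-1.5114)
  v3: (1-0.139)·(1.57,-1.6) + 0.139·(5.46,-5.06) = (2.1107,-2.0809)
  v4: (1-0.139)·(4.98,-0.3) + 0.139·(6.94,-1.56) = (5.2524,-0.4751)
Shoelace sum Σ(x_i·y_{i+1} − x_{i+1}·y_i):
  i=1: -0.3705·-1.5114 − -2.6370·3.0726 = +8.6623 (running +8.6623)
  i=2: -2.6370·-2.0809 − 2.1107·-1.5114 = +8.6775 (running +17.3398)
  i=3: 2.1107·-0.4751 − 5.2524·-2.0809 = +9.9271 (running +27.2669)
  i=4: 5.2524·3.0726 − -0.3705·-0.4751 = +15.9626 (running +43.2295)
Area = |Σ|/2 = |43.2295|/2 = 21.6148

Area at t=0.139: 21.6148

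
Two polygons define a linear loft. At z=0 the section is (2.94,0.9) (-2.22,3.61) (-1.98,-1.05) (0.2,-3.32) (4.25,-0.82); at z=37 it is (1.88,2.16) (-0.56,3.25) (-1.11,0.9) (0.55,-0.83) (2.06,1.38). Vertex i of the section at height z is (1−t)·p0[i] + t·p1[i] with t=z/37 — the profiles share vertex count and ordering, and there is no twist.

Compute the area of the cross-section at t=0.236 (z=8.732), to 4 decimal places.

Area at t=0.236: 19.7075

Cross-section at t=0.236: each vertex is (1-t)·p0[i] + t·p1[i].
  v1: (1-0.236)·(2.94,0.9) + 0.236·(1.88,2.16) = (2.6898,1.1974)
  v2: (1-0.236)·(-2.22,3.61) + 0.236·(-0.56,3.25) = (-1.8282,3.5250)
  v3: (1-0.236)·(-1.98,-1.05) + 0.236·(-1.11,0.9) = (-1.7747,-0.5898)
  v4: (1-0.236)·(0.2,-3.32) + 0.236·(0.55,-0.83) = (0.2826,-2.7324)
  v5: (1-0.236)·(4.25,-0.82) + 0.236·(2.06,1.38) = (3.7332,-0.3008)
Shoelace sum Σ(x_i·y_{i+1} − x_{i+1}·y_i):
  i=1: 2.6898·3.5250 − -1.8282·1.1974 = +11.6709 (running +11.6709)
  i=2: -1.8282·-0.5898 − -1.7747·3.5250 = +7.3341 (running +19.0050)
  i=3: -1.7747·-2.7324 − 0.2826·-0.5898 = +5.0157 (running +24.0207)
  i=4: 0.2826·-0.3008 − 3.7332·-2.7324 = +10.1153 (running +34.1360)
  i=5: 3.7332·1.1974 − 2.6898·-0.3008 = +5.2790 (running +39.4151)
Area = |Σ|/2 = |39.4151|/2 = 19.7075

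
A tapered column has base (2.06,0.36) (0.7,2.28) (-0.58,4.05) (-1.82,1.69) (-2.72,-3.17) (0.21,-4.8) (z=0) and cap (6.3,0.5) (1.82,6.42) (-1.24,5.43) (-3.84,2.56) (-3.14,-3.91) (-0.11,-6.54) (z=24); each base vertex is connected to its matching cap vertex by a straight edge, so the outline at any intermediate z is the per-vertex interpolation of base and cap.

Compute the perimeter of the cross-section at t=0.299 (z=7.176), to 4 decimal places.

Cross-section at t=0.299: each vertex is (1-t)·p0[i] + t·p1[i].
  v1: (1-0.299)·(2.06,0.36) + 0.299·(6.3,0.5) = (3.3278,0.4019)
  v2: (1-0.299)·(0.7,2.28) + 0.299·(1.82,6.42) = (1.0349,3.5179)
  v3: (1-0.299)·(-0.58,4.05) + 0.299·(-1.24,5.43) = (-0.7773,4.4626)
  v4: (1-0.299)·(-1.82,1.69) + 0.299·(-3.84,2.56) = (-2.4240,1.9501)
  v5: (1-0.299)·(-2.72,-3.17) + 0.299·(-3.14,-3.91) = (-2.8456,-3.3913)
  v6: (1-0.299)·(0.21,-4.8) + 0.299·(-0.11,-6.54) = (0.1143,-5.3203)
Perimeter = Σ |v_{i+1} − v_i|:
  edge 1→2: √(-2.2929² + 3.1160²) = 3.8687 (running 3.8687)
  edge 2→3: √(-1.8122² + 0.9448²) = 2.0437 (running 5.9124)
  edge 3→4: √(-1.6466² + -2.5125²) = 3.0040 (running 8.9164)
  edge 4→5: √(-0.4216² + -5.3414²) = 5.3580 (running 14.2744)
  edge 5→6: √(2.9599² + -1.9290²) = 3.5330 (running 17.8074)
  edge 6→1: √(3.2134² + 5.7221²) = 6.5627 (running 24.3701)
Perimeter = 24.3701

Perimeter at t=0.299: 24.3701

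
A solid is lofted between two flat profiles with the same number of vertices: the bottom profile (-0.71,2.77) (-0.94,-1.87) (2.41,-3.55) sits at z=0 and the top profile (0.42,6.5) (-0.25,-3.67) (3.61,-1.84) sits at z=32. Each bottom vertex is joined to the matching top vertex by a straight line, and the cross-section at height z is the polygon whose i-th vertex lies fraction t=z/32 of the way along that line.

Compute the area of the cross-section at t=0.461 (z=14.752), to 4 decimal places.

Area at t=0.461: 12.9007

Cross-section at t=0.461: each vertex is (1-t)·p0[i] + t·p1[i].
  v1: (1-0.461)·(-0.71,2.77) + 0.461·(0.42,6.5) = (-0.1891,4.4895)
  v2: (1-0.461)·(-0.94,-1.87) + 0.461·(-0.25,-3.67) = (-0.6219,-2.6998)
  v3: (1-0.461)·(2.41,-3.55) + 0.461·(3.61,-1.84) = (2.9632,-2.7617)
Shoelace sum Σ(x_i·y_{i+1} − x_{i+1}·y_i):
  i=1: -0.1891·-2.6998 − -0.6219·4.4895 = +3.3025 (running +3.3025)
  i=2: -0.6219·-2.7617 − 2.9632·-2.6998 = +9.7176 (running +13.0201)
  i=3: 2.9632·4.4895 − -0.1891·-2.7617 = +12.7812 (running +25.8013)
Area = |Σ|/2 = |25.8013|/2 = 12.9007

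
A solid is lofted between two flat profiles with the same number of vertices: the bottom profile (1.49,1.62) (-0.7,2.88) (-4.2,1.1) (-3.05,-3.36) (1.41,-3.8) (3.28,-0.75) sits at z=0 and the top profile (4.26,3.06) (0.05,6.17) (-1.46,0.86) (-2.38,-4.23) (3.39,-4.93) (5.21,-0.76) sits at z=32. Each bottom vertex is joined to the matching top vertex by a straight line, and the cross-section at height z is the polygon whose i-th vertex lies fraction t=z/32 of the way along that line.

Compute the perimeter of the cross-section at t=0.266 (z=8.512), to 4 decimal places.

Perimeter at t=0.266: 23.7685

Cross-section at t=0.266: each vertex is (1-t)·p0[i] + t·p1[i].
  v1: (1-0.266)·(1.49,1.62) + 0.266·(4.26,3.06) = (2.2268,2.0030)
  v2: (1-0.266)·(-0.7,2.88) + 0.266·(0.05,6.17) = (-0.5005,3.7551)
  v3: (1-0.266)·(-4.2,1.1) + 0.266·(-1.46,0.86) = (-3.4712,1.0362)
  v4: (1-0.266)·(-3.05,-3.36) + 0.266·(-2.38,-4.23) = (-2.8718,-3.5914)
  v5: (1-0.266)·(1.41,-3.8) + 0.266·(3.39,-4.93) = (1.9367,-4.1006)
  v6: (1-0.266)·(3.28,-0.75) + 0.266·(5.21,-0.76) = (3.7934,-0.7527)
Perimeter = Σ |v_{i+1} − v_i|:
  edge 1→2: √(-2.7273² + 1.7521²) = 3.2416 (running 3.2416)
  edge 2→3: √(-2.9707² + -2.7190²) = 4.0271 (running 7.2687)
  edge 3→4: √(0.5994² + -4.6276²) = 4.6662 (running 11.9350)
  edge 4→5: √(4.8085² + -0.5092²) = 4.8353 (running 16.7703)
  edge 5→6: √(1.8567² + 3.3479²) = 3.8283 (running 20.5986)
  edge 6→1: √(-1.5666² + 2.7557²) = 3.1699 (running 23.7685)
Perimeter = 23.7685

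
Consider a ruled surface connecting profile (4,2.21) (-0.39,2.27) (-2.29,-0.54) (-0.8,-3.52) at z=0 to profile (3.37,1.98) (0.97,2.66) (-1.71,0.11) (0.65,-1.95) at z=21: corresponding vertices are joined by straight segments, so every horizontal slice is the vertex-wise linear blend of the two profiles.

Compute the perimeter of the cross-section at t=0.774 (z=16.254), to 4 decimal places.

Perimeter at t=0.774: 15.0343

Cross-section at t=0.774: each vertex is (1-t)·p0[i] + t·p1[i].
  v1: (1-0.774)·(4,2.21) + 0.774·(3.37,1.98) = (3.5124,2.0320)
  v2: (1-0.774)·(-0.39,2.27) + 0.774·(0.97,2.66) = (0.6626,2.5719)
  v3: (1-0.774)·(-2.29,-0.54) + 0.774·(-1.71,0.11) = (-1.8411,-0.0369)
  v4: (1-0.774)·(-0.8,-3.52) + 0.774·(0.65,-1.95) = (0.3223,-2.3048)
Perimeter = Σ |v_{i+1} − v_i|:
  edge 1→2: √(-2.8497² + 0.5399²) = 2.9004 (running 2.9004)
  edge 2→3: √(-2.5037² + -2.6088²) = 3.6158 (running 6.5163)
  edge 3→4: √(2.1634² + -2.2679²) = 3.1343 (running 9.6505)
  edge 4→1: √(3.1901² + 4.3368²) = 5.3837 (running 15.0343)
Perimeter = 15.0343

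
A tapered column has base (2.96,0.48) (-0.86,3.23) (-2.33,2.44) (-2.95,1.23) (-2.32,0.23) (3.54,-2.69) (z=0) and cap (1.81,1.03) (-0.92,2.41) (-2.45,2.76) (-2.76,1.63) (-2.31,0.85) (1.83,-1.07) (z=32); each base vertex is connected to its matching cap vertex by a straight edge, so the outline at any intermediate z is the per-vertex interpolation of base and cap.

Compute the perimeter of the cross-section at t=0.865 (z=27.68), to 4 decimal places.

Cross-section at t=0.865: each vertex is (1-t)·p0[i] + t·p1[i].
  v1: (1-0.865)·(2.96,0.48) + 0.865·(1.81,1.03) = (1.9652,0.9557)
  v2: (1-0.865)·(-0.86,3.23) + 0.865·(-0.92,2.41) = (-0.9119,2.5207)
  v3: (1-0.865)·(-2.33,2.44) + 0.865·(-2.45,2.76) = (-2.4338,2.7168)
  v4: (1-0.865)·(-2.95,1.23) + 0.865·(-2.76,1.63) = (-2.7856,1.5760)
  v5: (1-0.865)·(-2.32,0.23) + 0.865·(-2.31,0.85) = (-2.3114,0.7663)
  v6: (1-0.865)·(3.54,-2.69) + 0.865·(1.83,-1.07) = (2.0609,-1.2887)
Perimeter = Σ |v_{i+1} − v_i|:
  edge 1→2: √(-2.8771² + 1.5649²) = 3.2752 (running 3.2752)
  edge 2→3: √(-1.5219² + 0.1961²) = 1.5345 (running 4.8097)
  edge 3→4: √(-0.3518² + -1.1408²) = 1.1938 (running 6.0035)
  edge 4→5: √(0.4743² + -0.8097²) = 0.9384 (running 6.9419)
  edge 5→6: √(4.3722² + -2.0550²) = 4.8311 (running 11.7730)
  edge 6→1: √(-0.0956² + 2.2445²) = 2.2465 (running 14.0195)
Perimeter = 14.0195

Perimeter at t=0.865: 14.0195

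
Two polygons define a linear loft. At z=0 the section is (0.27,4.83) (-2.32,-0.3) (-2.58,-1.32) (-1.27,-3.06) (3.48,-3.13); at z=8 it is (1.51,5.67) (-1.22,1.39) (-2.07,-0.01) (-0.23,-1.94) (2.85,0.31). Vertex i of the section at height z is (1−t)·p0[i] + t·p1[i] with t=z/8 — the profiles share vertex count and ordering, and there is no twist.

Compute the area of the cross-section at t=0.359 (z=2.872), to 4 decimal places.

Area at t=0.359: 23.2390

Cross-section at t=0.359: each vertex is (1-t)·p0[i] + t·p1[i].
  v1: (1-0.359)·(0.27,4.83) + 0.359·(1.51,5.67) = (0.7152,5.1316)
  v2: (1-0.359)·(-2.32,-0.3) + 0.359·(-1.22,1.39) = (-1.9251,0.3067)
  v3: (1-0.359)·(-2.58,-1.32) + 0.359·(-2.07,-0.01) = (-2.3969,-0.8497)
  v4: (1-0.359)·(-1.27,-3.06) + 0.359·(-0.23,-1.94) = (-0.8966,-2.6579)
  v5: (1-0.359)·(3.48,-3.13) + 0.359·(2.85,0.31) = (3.2538,-1.8950)
Shoelace sum Σ(x_i·y_{i+1} − x_{i+1}·y_i):
  i=1: 0.7152·0.3067 − -1.9251·5.1316 = +10.0981 (running +10.0981)
  i=2: -1.9251·-0.8497 − -2.3969·0.3067 = +2.3709 (running +12.4690)
  i=3: -2.3969·-2.6579 − -0.8966·-0.8497 = +5.6089 (running +18.0780)
  i=4: -0.8966·-1.8950 − 3.2538·-2.6579 = +10.3476 (running +28.4255)
  i=5: 3.2538·5.1316 − 0.7152·-1.8950 = +18.0525 (running +46.4780)
Area = |Σ|/2 = |46.4780|/2 = 23.2390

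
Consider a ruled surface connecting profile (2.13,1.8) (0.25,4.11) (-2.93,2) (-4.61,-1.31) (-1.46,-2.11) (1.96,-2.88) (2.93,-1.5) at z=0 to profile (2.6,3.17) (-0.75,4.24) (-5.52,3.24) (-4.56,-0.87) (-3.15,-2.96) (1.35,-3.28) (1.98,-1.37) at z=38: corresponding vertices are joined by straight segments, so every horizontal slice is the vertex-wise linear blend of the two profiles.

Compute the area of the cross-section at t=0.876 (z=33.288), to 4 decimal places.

Area at t=0.876: 45.0211

Cross-section at t=0.876: each vertex is (1-t)·p0[i] + t·p1[i].
  v1: (1-0.876)·(2.13,1.8) + 0.876·(2.6,3.17) = (2.5417,3.0001)
  v2: (1-0.876)·(0.25,4.11) + 0.876·(-0.75,4.24) = (-0.6260,4.2239)
  v3: (1-0.876)·(-2.93,2) + 0.876·(-5.52,3.24) = (-5.1988,3.0862)
  v4: (1-0.876)·(-4.61,-1.31) + 0.876·(-4.56,-0.87) = (-4.5662,-0.9246)
  v5: (1-0.876)·(-1.46,-2.11) + 0.876·(-3.15,-2.96) = (-2.9404,-2.8546)
  v6: (1-0.876)·(1.96,-2.88) + 0.876·(1.35,-3.28) = (1.4256,-3.2304)
  v7: (1-0.876)·(2.93,-1.5) + 0.876·(1.98,-1.37) = (2.0978,-1.3861)
Shoelace sum Σ(x_i·y_{i+1} − x_{i+1}·y_i):
  i=1: 2.5417·4.2239 − -0.6260·3.0001 = +12.6140 (running +12.6140)
  i=2: -0.6260·3.0862 − -5.1988·4.2239 = +20.0273 (running +32.6413)
  i=3: -5.1988·-0.9246 − -4.5662·3.0862 = +18.8990 (running +51.5403)
  i=4: -4.5662·-2.8546 − -2.9404·-0.9246 = +10.3161 (running +61.8564)
  i=5: -2.9404·-3.2304 − 1.4256·-2.8546 = +13.5684 (running +75.4248)
  i=6: 1.4256·-1.3861 − 2.0978·-3.2304 = +4.8006 (running +80.2254)
  i=7: 2.0978·3.0001 − 2.5417·-1.3861 = +9.8168 (running +90.0422)
Area = |Σ|/2 = |90.0422|/2 = 45.0211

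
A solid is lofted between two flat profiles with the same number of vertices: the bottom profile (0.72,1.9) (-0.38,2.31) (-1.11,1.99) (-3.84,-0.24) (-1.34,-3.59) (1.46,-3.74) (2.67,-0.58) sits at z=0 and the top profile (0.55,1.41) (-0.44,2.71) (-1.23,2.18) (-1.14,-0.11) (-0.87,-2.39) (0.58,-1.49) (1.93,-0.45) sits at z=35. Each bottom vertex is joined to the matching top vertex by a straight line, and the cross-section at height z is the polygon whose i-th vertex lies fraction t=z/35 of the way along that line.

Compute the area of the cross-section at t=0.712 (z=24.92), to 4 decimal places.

Area at t=0.712: 12.9920

Cross-section at t=0.712: each vertex is (1-t)·p0[i] + t·p1[i].
  v1: (1-0.712)·(0.72,1.9) + 0.712·(0.55,1.41) = (0.5990,1.5511)
  v2: (1-0.712)·(-0.38,2.31) + 0.712·(-0.44,2.71) = (-0.4227,2.5948)
  v3: (1-0.712)·(-1.11,1.99) + 0.712·(-1.23,2.18) = (-1.1954,2.1253)
  v4: (1-0.712)·(-3.84,-0.24) + 0.712·(-1.14,-0.11) = (-1.9176,-0.1474)
  v5: (1-0.712)·(-1.34,-3.59) + 0.712·(-0.87,-2.39) = (-1.0054,-2.7356)
  v6: (1-0.712)·(1.46,-3.74) + 0.712·(0.58,-1.49) = (0.8334,-2.1380)
  v7: (1-0.712)·(2.67,-0.58) + 0.712·(1.93,-0.45) = (2.1431,-0.4874)
Shoelace sum Σ(x_i·y_{i+1} − x_{i+1}·y_i):
  i=1: 0.5990·2.5948 − -0.4227·1.5511 = +2.2099 (running +2.2099)
  i=2: -0.4227·2.1253 − -1.1954·2.5948 = +2.2035 (running +4.4134)
  i=3: -1.1954·-0.1474 − -1.9176·2.1253 = +4.2517 (running +8.6651)
  i=4: -1.9176·-2.7356 − -1.0054·-0.1474 = +5.0976 (running +13.7626)
  i=5: -1.0054·-2.1380 − 0.8334·-2.7356 = +4.4294 (running +18.1921)
  i=6: 0.8334·-0.4874 − 2.1431·-2.1380 = +4.1757 (running +22.3678)
  i=7: 2.1431·1.5511 − 0.5990·-0.4874 = +3.6162 (running +25.9840)
Area = |Σ|/2 = |25.9840|/2 = 12.9920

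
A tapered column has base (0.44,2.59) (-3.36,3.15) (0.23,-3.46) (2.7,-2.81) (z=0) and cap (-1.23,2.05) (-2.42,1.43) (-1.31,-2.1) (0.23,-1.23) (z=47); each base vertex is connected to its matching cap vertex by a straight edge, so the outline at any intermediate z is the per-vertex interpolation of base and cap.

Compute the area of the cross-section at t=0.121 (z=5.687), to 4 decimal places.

Area at t=0.121: 16.9743

Cross-section at t=0.121: each vertex is (1-t)·p0[i] + t·p1[i].
  v1: (1-0.121)·(0.44,2.59) + 0.121·(-1.23,2.05) = (0.2379,2.5247)
  v2: (1-0.121)·(-3.36,3.15) + 0.121·(-2.42,1.43) = (-3.2463,2.9419)
  v3: (1-0.121)·(0.23,-3.46) + 0.121·(-1.31,-2.1) = (0.0437,-3.2954)
  v4: (1-0.121)·(2.7,-2.81) + 0.121·(0.23,-1.23) = (2.4011,-2.6188)
Shoelace sum Σ(x_i·y_{i+1} − x_{i+1}·y_i):
  i=1: 0.2379·2.9419 − -3.2463·2.5247 = +8.8957 (running +8.8957)
  i=2: -3.2463·-3.2954 − 0.0437·2.9419 = +10.5694 (running +19.4651)
  i=3: 0.0437·-2.6188 − 2.4011·-3.2954 = +7.7984 (running +27.2635)
  i=4: 2.4011·2.5247 − 0.2379·-2.6188 = +6.6851 (running +33.9487)
Area = |Σ|/2 = |33.9487|/2 = 16.9743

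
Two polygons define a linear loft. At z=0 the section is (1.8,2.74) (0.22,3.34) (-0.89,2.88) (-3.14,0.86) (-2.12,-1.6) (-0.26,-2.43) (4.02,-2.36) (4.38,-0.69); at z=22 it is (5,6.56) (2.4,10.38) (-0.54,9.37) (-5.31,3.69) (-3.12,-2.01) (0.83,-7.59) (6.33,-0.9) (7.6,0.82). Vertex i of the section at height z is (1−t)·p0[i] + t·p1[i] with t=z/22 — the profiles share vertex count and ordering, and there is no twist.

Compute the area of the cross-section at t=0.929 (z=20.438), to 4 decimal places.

Area at t=0.929: 122.7429

Cross-section at t=0.929: each vertex is (1-t)·p0[i] + t·p1[i].
  v1: (1-0.929)·(1.8,2.74) + 0.929·(5,6.56) = (4.7728,6.2888)
  v2: (1-0.929)·(0.22,3.34) + 0.929·(2.4,10.38) = (2.2452,9.8802)
  v3: (1-0.929)·(-0.89,2.88) + 0.929·(-0.54,9.37) = (-0.5649,8.9092)
  v4: (1-0.929)·(-3.14,0.86) + 0.929·(-5.31,3.69) = (-5.1559,3.4891)
  v5: (1-0.929)·(-2.12,-1.6) + 0.929·(-3.12,-2.01) = (-3.0490,-1.9809)
  v6: (1-0.929)·(-0.26,-2.43) + 0.929·(0.83,-7.59) = (0.7526,-7.2236)
  v7: (1-0.929)·(4.02,-2.36) + 0.929·(6.33,-0.9) = (6.1660,-1.0037)
  v8: (1-0.929)·(4.38,-0.69) + 0.929·(7.6,0.82) = (7.3714,0.7128)
Shoelace sum Σ(x_i·y_{i+1} − x_{i+1}·y_i):
  i=1: 4.7728·9.8802 − 2.2452·6.2888 = +33.0363 (running +33.0363)
  i=2: 2.2452·8.9092 − -0.5649·9.8802 = +25.5839 (running +58.6203)
  i=3: -0.5649·3.4891 − -5.1559·8.9092 = +43.9645 (running +102.5847)
  i=4: -5.1559·-1.9809 − -3.0490·3.4891 = +20.8515 (running +123.4362)
  i=5: -3.0490·-7.2236 − 0.7526·-1.9809 = +23.5157 (running +146.9520)
  i=6: 0.7526·-1.0037 − 6.1660·-7.2236 = +43.7855 (running +190.7375)
  i=7: 6.1660·0.7128 − 7.3714·-1.0037 = +11.7934 (running +202.5309)
  i=8: 7.3714·6.2888 − 4.7728·0.7128 = +42.9550 (running +245.4859)
Area = |Σ|/2 = |245.4859|/2 = 122.7429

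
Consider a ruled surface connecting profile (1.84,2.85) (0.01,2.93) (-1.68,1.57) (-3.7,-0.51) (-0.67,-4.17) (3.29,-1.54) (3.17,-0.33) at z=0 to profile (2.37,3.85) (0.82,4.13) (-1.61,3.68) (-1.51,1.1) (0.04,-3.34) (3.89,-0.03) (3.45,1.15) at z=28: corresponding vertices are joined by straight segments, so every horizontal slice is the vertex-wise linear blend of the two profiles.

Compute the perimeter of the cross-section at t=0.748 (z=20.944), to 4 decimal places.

Cross-section at t=0.748: each vertex is (1-t)·p0[i] + t·p1[i].
  v1: (1-0.748)·(1.84,2.85) + 0.748·(2.37,3.85) = (2.2364,3.5980)
  v2: (1-0.748)·(0.01,2.93) + 0.748·(0.82,4.13) = (0.6159,3.8276)
  v3: (1-0.748)·(-1.68,1.57) + 0.748·(-1.61,3.68) = (-1.6276,3.1483)
  v4: (1-0.748)·(-3.7,-0.51) + 0.748·(-1.51,1.1) = (-2.0619,0.6943)
  v5: (1-0.748)·(-0.67,-4.17) + 0.748·(0.04,-3.34) = (-0.1389,-3.5492)
  v6: (1-0.748)·(3.29,-1.54) + 0.748·(3.89,-0.03) = (3.7388,-0.4105)
  v7: (1-0.748)·(3.17,-0.33) + 0.748·(3.45,1.15) = (3.3794,0.7770)
Perimeter = Σ |v_{i+1} − v_i|:
  edge 1→2: √(-1.6206² + 0.2296²) = 1.6367 (running 1.6367)
  edge 2→3: √(-2.2435² + -0.6793²) = 2.3441 (running 3.9809)
  edge 3→4: √(-0.4342² + -2.4540²) = 2.4921 (running 6.4730)
  edge 4→5: √(1.9230² + -4.2434²) = 4.6588 (running 11.1318)
  edge 5→6: √(3.8777² + 3.1386²) = 4.9888 (running 16.1206)
  edge 6→7: √(-0.3594² + 1.1876²) = 1.2407 (running 17.3613)
  edge 7→1: √(-1.1430² + 2.8210²) = 3.0437 (running 20.4050)
Perimeter = 20.4050

Perimeter at t=0.748: 20.4050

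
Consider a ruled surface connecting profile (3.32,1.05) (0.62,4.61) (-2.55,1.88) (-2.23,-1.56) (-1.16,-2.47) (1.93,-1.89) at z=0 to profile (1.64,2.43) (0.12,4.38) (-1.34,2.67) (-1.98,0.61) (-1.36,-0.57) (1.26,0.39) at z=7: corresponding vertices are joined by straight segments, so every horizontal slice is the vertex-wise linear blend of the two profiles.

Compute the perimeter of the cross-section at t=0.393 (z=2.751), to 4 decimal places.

Perimeter at t=0.393: 17.1160

Cross-section at t=0.393: each vertex is (1-t)·p0[i] + t·p1[i].
  v1: (1-0.393)·(3.32,1.05) + 0.393·(1.64,2.43) = (2.6598,1.5923)
  v2: (1-0.393)·(0.62,4.61) + 0.393·(0.12,4.38) = (0.4235,4.5196)
  v3: (1-0.393)·(-2.55,1.88) + 0.393·(-1.34,2.67) = (-2.0745,2.1905)
  v4: (1-0.393)·(-2.23,-1.56) + 0.393·(-1.98,0.61) = (-2.1318,-0.7072)
  v5: (1-0.393)·(-1.16,-2.47) + 0.393·(-1.36,-0.57) = (-1.2386,-1.7233)
  v6: (1-0.393)·(1.93,-1.89) + 0.393·(1.26,0.39) = (1.6667,-0.9940)
Perimeter = Σ |v_{i+1} − v_i|:
  edge 1→2: √(-2.2363² + 2.9273²) = 3.6837 (running 3.6837)
  edge 2→3: √(-2.4980² + -2.3291²) = 3.4154 (running 7.0991)
  edge 3→4: √(-0.0573² + -2.8977²) = 2.8982 (running 9.9973)
  edge 4→5: √(0.8932² + -1.0161²) = 1.3528 (running 11.3502)
  edge 5→6: √(2.9053² + 0.7293²) = 2.9954 (running 14.3456)
  edge 6→1: √(0.9931² + 2.5863²) = 2.7704 (running 17.1160)
Perimeter = 17.1160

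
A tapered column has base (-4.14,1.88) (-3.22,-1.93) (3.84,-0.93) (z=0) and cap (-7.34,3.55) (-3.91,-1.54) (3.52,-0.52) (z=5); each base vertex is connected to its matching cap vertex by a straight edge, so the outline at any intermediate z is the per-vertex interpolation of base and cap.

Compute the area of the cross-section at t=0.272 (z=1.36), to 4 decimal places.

Area at t=0.272: 15.6933

Cross-section at t=0.272: each vertex is (1-t)·p0[i] + t·p1[i].
  v1: (1-0.272)·(-4.14,1.88) + 0.272·(-7.34,3.55) = (-5.0104,2.3342)
  v2: (1-0.272)·(-3.22,-1.93) + 0.272·(-3.91,-1.54) = (-3.4077,-1.8239)
  v3: (1-0.272)·(3.84,-0.93) + 0.272·(3.52,-0.52) = (3.7530,-0.8185)
Shoelace sum Σ(x_i·y_{i+1} − x_{i+1}·y_i):
  i=1: -5.0104·-1.8239 − -3.4077·2.3342 = +17.0929 (running +17.0929)
  i=2: -3.4077·-0.8185 − 3.7530·-1.8239 = +9.6342 (running +26.7271)
  i=3: 3.7530·2.3342 − -5.0104·-0.8185 = +4.6594 (running +31.3865)
Area = |Σ|/2 = |31.3865|/2 = 15.6933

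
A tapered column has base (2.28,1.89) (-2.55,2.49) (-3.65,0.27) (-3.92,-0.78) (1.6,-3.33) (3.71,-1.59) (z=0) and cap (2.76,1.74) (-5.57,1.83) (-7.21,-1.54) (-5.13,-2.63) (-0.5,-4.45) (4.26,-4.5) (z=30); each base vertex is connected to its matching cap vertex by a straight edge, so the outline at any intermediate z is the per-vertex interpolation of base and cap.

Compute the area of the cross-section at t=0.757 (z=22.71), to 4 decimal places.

Area at t=0.757: 47.5495

Cross-section at t=0.757: each vertex is (1-t)·p0[i] + t·p1[i].
  v1: (1-0.757)·(2.28,1.89) + 0.757·(2.76,1.74) = (2.6434,1.7765)
  v2: (1-0.757)·(-2.55,2.49) + 0.757·(-5.57,1.83) = (-4.8361,1.9904)
  v3: (1-0.757)·(-3.65,0.27) + 0.757·(-7.21,-1.54) = (-6.3449,-1.1002)
  v4: (1-0.757)·(-3.92,-0.78) + 0.757·(-5.13,-2.63) = (-4.8360,-2.1804)
  v5: (1-0.757)·(1.6,-3.33) + 0.757·(-0.5,-4.45) = (0.0103,-4.1778)
  v6: (1-0.757)·(3.71,-1.59) + 0.757·(4.26,-4.5) = (4.1263,-3.7929)
Shoelace sum Σ(x_i·y_{i+1} − x_{i+1}·y_i):
  i=1: 2.6434·1.9904 − -4.8361·1.7765 = +13.8525 (running +13.8525)
  i=2: -4.8361·-1.1002 − -6.3449·1.9904 = +17.9494 (running +31.8018)
  i=3: -6.3449·-2.1804 − -4.8360·-1.1002 = +8.5144 (running +40.3162)
  i=4: -4.8360·-4.1778 − 0.0103·-2.1804 = +20.2264 (running +60.5426)
  i=5: 0.0103·-3.7929 − 4.1263·-4.1778 = +17.2002 (running +77.7428)
  i=6: 4.1263·1.7765 − 2.6434·-3.7929 = +17.3562 (running +95.0989)
Area = |Σ|/2 = |95.0989|/2 = 47.5495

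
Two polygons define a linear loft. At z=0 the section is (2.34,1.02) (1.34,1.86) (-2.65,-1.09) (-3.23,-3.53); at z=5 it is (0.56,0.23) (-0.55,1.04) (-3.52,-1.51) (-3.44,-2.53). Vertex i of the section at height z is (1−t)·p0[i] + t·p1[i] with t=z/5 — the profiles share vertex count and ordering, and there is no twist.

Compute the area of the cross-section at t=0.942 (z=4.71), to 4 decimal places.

Cross-section at t=0.942: each vertex is (1-t)·p0[i] + t·p1[i].
  v1: (1-0.942)·(2.34,1.02) + 0.942·(0.56,0.23) = (0.6632,0.2758)
  v2: (1-0.942)·(1.34,1.86) + 0.942·(-0.55,1.04) = (-0.4404,1.0876)
  v3: (1-0.942)·(-2.65,-1.09) + 0.942·(-3.52,-1.51) = (-3.4695,-1.4856)
  v4: (1-0.942)·(-3.23,-3.53) + 0.942·(-3.44,-2.53) = (-3.4278,-2.5880)
Shoelace sum Σ(x_i·y_{i+1} − x_{i+1}·y_i):
  i=1: 0.6632·1.0876 − -0.4404·0.2758 = +0.8428 (running +0.8428)
  i=2: -0.4404·-1.4856 − -3.4695·1.0876 = +4.4276 (running +5.2704)
  i=3: -3.4695·-2.5880 − -3.4278·-1.4856 = +3.8867 (running +9.1570)
  i=4: -3.4278·0.2758 − 0.6632·-2.5880 = +0.7710 (running +9.9280)
Area = |Σ|/2 = |9.9280|/2 = 4.9640

Area at t=0.942: 4.9640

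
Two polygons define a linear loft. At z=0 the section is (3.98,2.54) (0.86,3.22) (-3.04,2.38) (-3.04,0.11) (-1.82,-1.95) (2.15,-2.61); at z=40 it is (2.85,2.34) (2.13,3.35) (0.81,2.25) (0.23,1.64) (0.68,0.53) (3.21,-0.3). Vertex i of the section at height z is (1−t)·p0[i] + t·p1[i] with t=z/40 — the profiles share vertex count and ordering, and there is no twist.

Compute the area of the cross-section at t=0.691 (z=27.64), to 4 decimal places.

Cross-section at t=0.691: each vertex is (1-t)·p0[i] + t·p1[i].
  v1: (1-0.691)·(3.98,2.54) + 0.691·(2.85,2.34) = (3.1992,2.4018)
  v2: (1-0.691)·(0.86,3.22) + 0.691·(2.13,3.35) = (1.7376,3.3098)
  v3: (1-0.691)·(-3.04,2.38) + 0.691·(0.81,2.25) = (-0.3797,2.2902)
  v4: (1-0.691)·(-3.04,0.11) + 0.691·(0.23,1.64) = (-0.7804,1.1672)
  v5: (1-0.691)·(-1.82,-1.95) + 0.691·(0.68,0.53) = (-0.0925,-0.2363)
  v6: (1-0.691)·(2.15,-2.61) + 0.691·(3.21,-0.3) = (2.8825,-1.0138)
Shoelace sum Σ(x_i·y_{i+1} − x_{i+1}·y_i):
  i=1: 3.1992·3.3098 − 1.7376·2.4018 = +6.4154 (running +6.4154)
  i=2: 1.7376·2.2902 − -0.3797·3.3098 = +5.2359 (running +11.6513)
  i=3: -0.3797·1.1672 − -0.7804·2.2902 = +1.3442 (running +12.9955)
  i=4: -0.7804·-0.2363 − -0.0925·1.1672 = +0.2924 (running +13.2879)
  i=5: -0.0925·-1.0138 − 2.8825·-0.2363 = +0.7750 (running +14.0629)
  i=6: 2.8825·2.4018 − 3.1992·-1.0138 = +10.1664 (running +24.2292)
Area = |Σ|/2 = |24.2292|/2 = 12.1146

Area at t=0.691: 12.1146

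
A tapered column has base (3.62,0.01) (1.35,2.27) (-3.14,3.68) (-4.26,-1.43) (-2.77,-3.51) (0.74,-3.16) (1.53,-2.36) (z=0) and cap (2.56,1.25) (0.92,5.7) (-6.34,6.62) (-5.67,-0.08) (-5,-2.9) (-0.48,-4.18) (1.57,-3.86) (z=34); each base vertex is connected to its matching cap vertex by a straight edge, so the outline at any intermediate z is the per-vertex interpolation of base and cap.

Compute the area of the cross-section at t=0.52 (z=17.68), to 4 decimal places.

Cross-section at t=0.52: each vertex is (1-t)·p0[i] + t·p1[i].
  v1: (1-0.52)·(3.62,0.01) + 0.52·(2.56,1.25) = (3.0688,0.6548)
  v2: (1-0.52)·(1.35,2.27) + 0.52·(0.92,5.7) = (1.1264,4.0536)
  v3: (1-0.52)·(-3.14,3.68) + 0.52·(-6.34,6.62) = (-4.8040,5.2088)
  v4: (1-0.52)·(-4.26,-1.43) + 0.52·(-5.67,-0.08) = (-4.9932,-0.7280)
  v5: (1-0.52)·(-2.77,-3.51) + 0.52·(-5,-2.9) = (-3.9296,-3.1928)
  v6: (1-0.52)·(0.74,-3.16) + 0.52·(-0.48,-4.18) = (0.1056,-3.6904)
  v7: (1-0.52)·(1.53,-2.36) + 0.52·(1.57,-3.86) = (1.5508,-3.1400)
Shoelace sum Σ(x_i·y_{i+1} − x_{i+1}·y_i):
  i=1: 3.0688·4.0536 − 1.1264·0.6548 = +11.7021 (running +11.7021)
  i=2: 1.1264·5.2088 − -4.8040·4.0536 = +25.3407 (running +37.0428)
  i=3: -4.8040·-0.7280 − -4.9932·5.2088 = +29.5059 (running +66.5487)
  i=4: -4.9932·-3.1928 − -3.9296·-0.7280 = +13.0815 (running +79.6302)
  i=5: -3.9296·-3.6904 − 0.1056·-3.1928 = +14.8390 (running +94.4692)
  i=6: 0.1056·-3.1400 − 1.5508·-3.6904 = +5.3915 (running +99.8607)
  i=7: 1.5508·0.6548 − 3.0688·-3.1400 = +10.6515 (running +110.5122)
Area = |Σ|/2 = |110.5122|/2 = 55.2561

Area at t=0.52: 55.2561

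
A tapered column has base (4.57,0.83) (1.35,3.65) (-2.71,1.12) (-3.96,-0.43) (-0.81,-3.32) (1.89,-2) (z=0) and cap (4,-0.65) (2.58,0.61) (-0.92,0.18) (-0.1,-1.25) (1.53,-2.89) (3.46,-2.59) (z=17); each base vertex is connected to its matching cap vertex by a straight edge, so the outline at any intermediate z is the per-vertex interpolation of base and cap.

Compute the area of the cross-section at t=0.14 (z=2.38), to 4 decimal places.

Cross-section at t=0.14: each vertex is (1-t)·p0[i] + t·p1[i].
  v1: (1-0.14)·(4.57,0.83) + 0.14·(4,-0.65) = (4.4902,0.6228)
  v2: (1-0.14)·(1.35,3.65) + 0.14·(2.58,0.61) = (1.5222,3.2244)
  v3: (1-0.14)·(-2.71,1.12) + 0.14·(-0.92,0.18) = (-2.4594,0.9884)
  v4: (1-0.14)·(-3.96,-0.43) + 0.14·(-0.1,-1.25) = (-3.4196,-0.5448)
  v5: (1-0.14)·(-0.81,-3.32) + 0.14·(1.53,-2.89) = (-0.4824,-3.2598)
  v6: (1-0.14)·(1.89,-2) + 0.14·(3.46,-2.59) = (2.1098,-2.0826)
Shoelace sum Σ(x_i·y_{i+1} − x_{i+1}·y_i):
  i=1: 4.4902·3.2244 − 1.5222·0.6228 = +13.5302 (running +13.5302)
  i=2: 1.5222·0.9884 − -2.4594·3.2244 = +9.4346 (running +22.9648)
  i=3: -2.4594·-0.5448 − -3.4196·0.9884 = +4.7198 (running +27.6846)
  i=4: -3.4196·-3.2598 − -0.4824·-0.5448 = +10.8844 (running +38.5690)
  i=5: -0.4824·-2.0826 − 2.1098·-3.2598 = +7.8822 (running +46.4512)
  i=6: 2.1098·0.6228 − 4.4902·-2.0826 = +10.6653 (running +57.1165)
Area = |Σ|/2 = |57.1165|/2 = 28.5582

Area at t=0.14: 28.5582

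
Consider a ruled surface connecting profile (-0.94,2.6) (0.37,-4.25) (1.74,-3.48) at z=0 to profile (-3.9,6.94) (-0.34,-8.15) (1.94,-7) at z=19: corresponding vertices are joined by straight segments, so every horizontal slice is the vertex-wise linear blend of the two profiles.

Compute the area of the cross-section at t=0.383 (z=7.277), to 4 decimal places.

Cross-section at t=0.383: each vertex is (1-t)·p0[i] + t·p1[i].
  v1: (1-0.383)·(-0.94,2.6) + 0.383·(-3.9,6.94) = (-2.0737,4.2622)
  v2: (1-0.383)·(0.37,-4.25) + 0.383·(-0.34,-8.15) = (0.0981,-5.7437)
  v3: (1-0.383)·(1.74,-3.48) + 0.383·(1.94,-7) = (1.8166,-4.8282)
Shoelace sum Σ(x_i·y_{i+1} − x_{i+1}·y_i):
  i=1: -2.0737·-5.7437 − 0.0981·4.2622 = +11.4926 (running +11.4926)
  i=2: 0.0981·-4.8282 − 1.8166·-5.7437 = +9.9605 (running +21.4531)
  i=3: 1.8166·4.2622 − -2.0737·-4.8282 = -2.2693 (running +19.1838)
Area = |Σ|/2 = |19.1838|/2 = 9.5919

Area at t=0.383: 9.5919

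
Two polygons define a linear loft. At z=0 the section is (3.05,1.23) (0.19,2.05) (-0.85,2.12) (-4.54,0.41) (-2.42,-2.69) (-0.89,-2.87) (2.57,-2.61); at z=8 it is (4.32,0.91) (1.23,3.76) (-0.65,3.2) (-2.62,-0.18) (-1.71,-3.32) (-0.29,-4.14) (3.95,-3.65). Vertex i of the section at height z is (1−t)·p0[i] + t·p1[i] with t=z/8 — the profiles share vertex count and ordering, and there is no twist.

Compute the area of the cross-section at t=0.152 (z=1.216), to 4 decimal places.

Cross-section at t=0.152: each vertex is (1-t)·p0[i] + t·p1[i].
  v1: (1-0.152)·(3.05,1.23) + 0.152·(4.32,0.91) = (3.2430,1.1814)
  v2: (1-0.152)·(0.19,2.05) + 0.152·(1.23,3.76) = (0.3481,2.3099)
  v3: (1-0.152)·(-0.85,2.12) + 0.152·(-0.65,3.2) = (-0.8196,2.2842)
  v4: (1-0.152)·(-4.54,0.41) + 0.152·(-2.62,-0.18) = (-4.2482,0.3203)
  v5: (1-0.152)·(-2.42,-2.69) + 0.152·(-1.71,-3.32) = (-2.3121,-2.7858)
  v6: (1-0.152)·(-0.89,-2.87) + 0.152·(-0.29,-4.14) = (-0.7988,-3.0630)
  v7: (1-0.152)·(2.57,-2.61) + 0.152·(3.95,-3.65) = (2.7798,-2.7681)
Shoelace sum Σ(x_i·y_{i+1} − x_{i+1}·y_i):
  i=1: 3.2430·2.3099 − 0.3481·1.1814 = +7.0800 (running +7.0800)
  i=2: 0.3481·2.2842 − -0.8196·2.3099 = +2.6883 (running +9.7682)
  i=3: -0.8196·0.3203 − -4.2482·2.2842 = +9.4409 (running +19.2092)
  i=4: -4.2482·-2.7858 − -2.3121·0.3203 = +12.5750 (running +31.7841)
  i=5: -2.3121·-3.0630 − -0.7988·-2.7858 = +4.8567 (running +36.6409)
  i=6: -0.7988·-2.7681 − 2.7798·-3.0630 = +10.7257 (running +47.3665)
  i=7: 2.7798·1.1814 − 3.2430·-2.7681 = +12.2609 (running +59.6274)
Area = |Σ|/2 = |59.6274|/2 = 29.8137

Area at t=0.152: 29.8137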